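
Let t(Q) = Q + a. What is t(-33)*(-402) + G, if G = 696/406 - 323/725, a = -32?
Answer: 132616189/5075 ≈ 26131.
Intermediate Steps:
G = 6439/5075 (G = 696*(1/406) - 323*1/725 = 12/7 - 323/725 = 6439/5075 ≈ 1.2688)
t(Q) = -32 + Q (t(Q) = Q - 32 = -32 + Q)
t(-33)*(-402) + G = (-32 - 33)*(-402) + 6439/5075 = -65*(-402) + 6439/5075 = 26130 + 6439/5075 = 132616189/5075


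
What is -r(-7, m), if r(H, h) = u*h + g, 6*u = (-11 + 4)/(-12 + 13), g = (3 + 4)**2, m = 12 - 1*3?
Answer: -77/2 ≈ -38.500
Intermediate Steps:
m = 9 (m = 12 - 3 = 9)
g = 49 (g = 7**2 = 49)
u = -7/6 (u = ((-11 + 4)/(-12 + 13))/6 = (-7/1)/6 = (-7*1)/6 = (1/6)*(-7) = -7/6 ≈ -1.1667)
r(H, h) = 49 - 7*h/6 (r(H, h) = -7*h/6 + 49 = 49 - 7*h/6)
-r(-7, m) = -(49 - 7/6*9) = -(49 - 21/2) = -1*77/2 = -77/2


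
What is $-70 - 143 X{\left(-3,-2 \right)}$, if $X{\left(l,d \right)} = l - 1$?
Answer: $502$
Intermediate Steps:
$X{\left(l,d \right)} = -1 + l$
$-70 - 143 X{\left(-3,-2 \right)} = -70 - 143 \left(-1 - 3\right) = -70 - -572 = -70 + 572 = 502$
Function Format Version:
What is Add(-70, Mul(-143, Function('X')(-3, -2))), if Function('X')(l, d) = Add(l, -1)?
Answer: 502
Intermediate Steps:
Function('X')(l, d) = Add(-1, l)
Add(-70, Mul(-143, Function('X')(-3, -2))) = Add(-70, Mul(-143, Add(-1, -3))) = Add(-70, Mul(-143, -4)) = Add(-70, 572) = 502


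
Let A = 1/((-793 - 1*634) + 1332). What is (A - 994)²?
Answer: 8917213761/9025 ≈ 9.8806e+5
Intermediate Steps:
A = -1/95 (A = 1/((-793 - 634) + 1332) = 1/(-1427 + 1332) = 1/(-95) = -1/95 ≈ -0.010526)
(A - 994)² = (-1/95 - 994)² = (-94431/95)² = 8917213761/9025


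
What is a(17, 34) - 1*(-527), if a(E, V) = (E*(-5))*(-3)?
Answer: 782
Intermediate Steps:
a(E, V) = 15*E (a(E, V) = -5*E*(-3) = 15*E)
a(17, 34) - 1*(-527) = 15*17 - 1*(-527) = 255 + 527 = 782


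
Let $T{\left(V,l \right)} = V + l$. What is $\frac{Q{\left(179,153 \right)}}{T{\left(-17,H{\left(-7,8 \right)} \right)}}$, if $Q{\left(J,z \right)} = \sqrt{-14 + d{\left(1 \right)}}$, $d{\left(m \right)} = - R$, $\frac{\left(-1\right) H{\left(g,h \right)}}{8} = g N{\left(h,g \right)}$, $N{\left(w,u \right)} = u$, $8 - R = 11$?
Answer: $- \frac{i \sqrt{11}}{409} \approx - 0.0081091 i$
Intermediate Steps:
$R = -3$ ($R = 8 - 11 = -3$)
$H{\left(g,h \right)} = - 8 g^{2}$ ($H{\left(g,h \right)} = - 8 g g = - 8 g^{2}$)
$d{\left(m \right)} = 3$ ($d{\left(m \right)} = \left(-1\right) \left(-3\right) = 3$)
$Q{\left(J,z \right)} = i \sqrt{11}$ ($Q{\left(J,z \right)} = \sqrt{-14 + 3} = \sqrt{-11} = i \sqrt{11}$)
$\frac{Q{\left(179,153 \right)}}{T{\left(-17,H{\left(-7,8 \right)} \right)}} = \frac{i \sqrt{11}}{-17 - 8 \left(-7\right)^{2}} = \frac{i \sqrt{11}}{-17 - 392} = \frac{i \sqrt{11}}{-409} = i \sqrt{11} \left(- \frac{1}{409}\right) = - \frac{i \sqrt{11}}{409}$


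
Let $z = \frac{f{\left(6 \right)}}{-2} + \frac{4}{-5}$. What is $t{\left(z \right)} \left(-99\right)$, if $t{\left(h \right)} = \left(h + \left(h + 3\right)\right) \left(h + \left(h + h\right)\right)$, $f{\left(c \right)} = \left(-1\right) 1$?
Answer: $\frac{5346}{25} \approx 213.84$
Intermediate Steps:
$f{\left(c \right)} = -1$
$z = - \frac{3}{10}$ ($z = - \frac{1}{-2} + \frac{4}{-5} = \left(-1\right) \left(- \frac{1}{2}\right) + 4 \left(- \frac{1}{5}\right) = \frac{1}{2} - \frac{4}{5} = - \frac{3}{10} \approx -0.3$)
$t{\left(h \right)} = 3 h \left(3 + 2 h\right)$ ($t{\left(h \right)} = \left(h + \left(3 + h\right)\right) \left(h + 2 h\right) = \left(3 + 2 h\right) 3 h = 3 h \left(3 + 2 h\right)$)
$t{\left(z \right)} \left(-99\right) = 3 \left(- \frac{3}{10}\right) \left(3 + 2 \left(- \frac{3}{10}\right)\right) \left(-99\right) = 3 \left(- \frac{3}{10}\right) \left(3 - \frac{3}{5}\right) \left(-99\right) = 3 \left(- \frac{3}{10}\right) \frac{12}{5} \left(-99\right) = \left(- \frac{54}{25}\right) \left(-99\right) = \frac{5346}{25}$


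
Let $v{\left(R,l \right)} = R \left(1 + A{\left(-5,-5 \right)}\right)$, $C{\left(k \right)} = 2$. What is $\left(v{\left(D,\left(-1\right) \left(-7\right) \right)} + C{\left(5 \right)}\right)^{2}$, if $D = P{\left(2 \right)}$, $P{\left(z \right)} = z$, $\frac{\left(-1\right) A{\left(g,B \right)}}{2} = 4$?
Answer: $144$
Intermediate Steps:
$A{\left(g,B \right)} = -8$ ($A{\left(g,B \right)} = \left(-2\right) 4 = -8$)
$D = 2$
$v{\left(R,l \right)} = - 7 R$ ($v{\left(R,l \right)} = R \left(1 - 8\right) = R \left(-7\right) = - 7 R$)
$\left(v{\left(D,\left(-1\right) \left(-7\right) \right)} + C{\left(5 \right)}\right)^{2} = \left(\left(-7\right) 2 + 2\right)^{2} = \left(-14 + 2\right)^{2} = \left(-12\right)^{2} = 144$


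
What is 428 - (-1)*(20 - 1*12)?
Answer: 436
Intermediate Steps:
428 - (-1)*(20 - 1*12) = 428 - (-1)*(20 - 12) = 428 - (-1)*8 = 428 - 1*(-8) = 428 + 8 = 436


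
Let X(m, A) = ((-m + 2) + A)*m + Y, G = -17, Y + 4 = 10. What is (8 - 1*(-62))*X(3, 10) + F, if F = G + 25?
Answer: 2318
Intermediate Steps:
Y = 6 (Y = -4 + 10 = 6)
F = 8 (F = -17 + 25 = 8)
X(m, A) = 6 + m*(2 + A - m) (X(m, A) = ((-m + 2) + A)*m + 6 = ((2 - m) + A)*m + 6 = (2 + A - m)*m + 6 = m*(2 + A - m) + 6 = 6 + m*(2 + A - m))
(8 - 1*(-62))*X(3, 10) + F = (8 - 1*(-62))*(6 - 1*3**2 + 2*3 + 10*3) + 8 = (8 + 62)*(6 - 1*9 + 6 + 30) + 8 = 70*(6 - 9 + 6 + 30) + 8 = 70*33 + 8 = 2310 + 8 = 2318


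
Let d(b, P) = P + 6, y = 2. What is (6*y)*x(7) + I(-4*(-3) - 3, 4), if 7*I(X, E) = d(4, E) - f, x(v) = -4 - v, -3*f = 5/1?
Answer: -391/3 ≈ -130.33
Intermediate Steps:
d(b, P) = 6 + P
f = -5/3 (f = -5/(3*1) = -5/3 ≈ -1.6667)
I(X, E) = 23/21 + E/7 (I(X, E) = ((6 + E) - 1*(-5/3))/7 = ((6 + E) + 5/3)/7 = (23/3 + E)/7 = 23/21 + E/7)
(6*y)*x(7) + I(-4*(-3) - 3, 4) = (6*2)*(-4 - 1*7) + (23/21 + (⅐)*4) = 12*(-4 - 7) + (23/21 + 4/7) = 12*(-11) + 5/3 = -132 + 5/3 = -391/3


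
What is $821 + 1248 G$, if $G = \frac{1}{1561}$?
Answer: $\frac{1282829}{1561} \approx 821.8$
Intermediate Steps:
$G = \frac{1}{1561} \approx 0.00064061$
$821 + 1248 G = 821 + 1248 \cdot \frac{1}{1561} = 821 + \frac{1248}{1561} = \frac{1282829}{1561}$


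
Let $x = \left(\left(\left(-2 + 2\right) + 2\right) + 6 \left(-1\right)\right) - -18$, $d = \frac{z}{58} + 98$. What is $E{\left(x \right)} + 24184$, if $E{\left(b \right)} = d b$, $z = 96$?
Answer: $\frac{741796}{29} \approx 25579.0$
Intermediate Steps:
$d = \frac{2890}{29}$ ($d = \frac{96}{58} + 98 = 96 \cdot \frac{1}{58} + 98 = \frac{48}{29} + 98 = \frac{2890}{29} \approx 99.655$)
$x = 14$ ($x = \left(\left(0 + 2\right) - 6\right) + 18 = \left(2 - 6\right) + 18 = -4 + 18 = 14$)
$E{\left(b \right)} = \frac{2890 b}{29}$
$E{\left(x \right)} + 24184 = \frac{2890}{29} \cdot 14 + 24184 = \frac{40460}{29} + 24184 = \frac{741796}{29}$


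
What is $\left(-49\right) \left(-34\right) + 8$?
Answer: $1674$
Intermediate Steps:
$\left(-49\right) \left(-34\right) + 8 = 1666 + 8 = 1674$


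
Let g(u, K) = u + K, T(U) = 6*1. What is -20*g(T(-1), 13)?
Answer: -380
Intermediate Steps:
T(U) = 6
g(u, K) = K + u
-20*g(T(-1), 13) = -20*(13 + 6) = -20*19 = -380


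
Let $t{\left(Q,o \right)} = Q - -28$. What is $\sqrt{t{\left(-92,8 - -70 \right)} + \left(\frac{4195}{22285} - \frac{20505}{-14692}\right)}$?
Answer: $\frac{i \sqrt{66908876886952323}}{32741122} \approx 7.9004 i$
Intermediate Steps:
$t{\left(Q,o \right)} = 28 + Q$ ($t{\left(Q,o \right)} = Q + 28 = 28 + Q$)
$\sqrt{t{\left(-92,8 - -70 \right)} + \left(\frac{4195}{22285} - \frac{20505}{-14692}\right)} = \sqrt{\left(28 - 92\right) + \left(\frac{4195}{22285} - \frac{20505}{-14692}\right)} = \sqrt{-64 + \left(4195 \cdot \frac{1}{22285} - - \frac{20505}{14692}\right)} = \sqrt{-64 + \left(\frac{839}{4457} + \frac{20505}{14692}\right)} = \sqrt{-64 + \frac{103717373}{65482244}} = \sqrt{- \frac{4087146243}{65482244}} = \frac{i \sqrt{66908876886952323}}{32741122}$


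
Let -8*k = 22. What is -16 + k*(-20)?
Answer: 39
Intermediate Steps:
k = -11/4 (k = -⅛*22 = -11/4 ≈ -2.7500)
-16 + k*(-20) = -16 - 11/4*(-20) = -16 + 55 = 39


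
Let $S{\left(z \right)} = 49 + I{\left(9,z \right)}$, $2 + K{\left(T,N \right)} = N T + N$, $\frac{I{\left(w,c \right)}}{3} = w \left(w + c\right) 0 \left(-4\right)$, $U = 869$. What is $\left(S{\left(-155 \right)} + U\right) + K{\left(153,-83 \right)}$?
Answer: $-11866$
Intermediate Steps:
$I{\left(w,c \right)} = 0$ ($I{\left(w,c \right)} = 3 w \left(w + c\right) 0 \left(-4\right) = 3 w \left(c + w\right) 0 \left(-4\right) = 3 \cdot 0 \left(-4\right) = 3 \cdot 0 = 0$)
$K{\left(T,N \right)} = -2 + N + N T$ ($K{\left(T,N \right)} = -2 + \left(N T + N\right) = -2 + \left(N + N T\right) = -2 + N + N T$)
$S{\left(z \right)} = 49$ ($S{\left(z \right)} = 49 + 0 = 49$)
$\left(S{\left(-155 \right)} + U\right) + K{\left(153,-83 \right)} = \left(49 + 869\right) - 12784 = 918 - 12784 = -11866$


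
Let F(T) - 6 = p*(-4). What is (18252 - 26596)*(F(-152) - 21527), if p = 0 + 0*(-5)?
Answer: 179571224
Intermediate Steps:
p = 0 (p = 0 + 0 = 0)
F(T) = 6 (F(T) = 6 + 0*(-4) = 6 + 0 = 6)
(18252 - 26596)*(F(-152) - 21527) = (18252 - 26596)*(6 - 21527) = -8344*(-21521) = 179571224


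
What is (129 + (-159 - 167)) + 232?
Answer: 35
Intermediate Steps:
(129 + (-159 - 167)) + 232 = (129 - 326) + 232 = -197 + 232 = 35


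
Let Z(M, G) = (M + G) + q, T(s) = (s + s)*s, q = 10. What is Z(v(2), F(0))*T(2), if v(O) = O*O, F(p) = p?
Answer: 112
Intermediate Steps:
T(s) = 2*s² (T(s) = (2*s)*s = 2*s²)
v(O) = O²
Z(M, G) = 10 + G + M (Z(M, G) = (M + G) + 10 = (G + M) + 10 = 10 + G + M)
Z(v(2), F(0))*T(2) = (10 + 0 + 2²)*(2*2²) = (10 + 0 + 4)*(2*4) = 14*8 = 112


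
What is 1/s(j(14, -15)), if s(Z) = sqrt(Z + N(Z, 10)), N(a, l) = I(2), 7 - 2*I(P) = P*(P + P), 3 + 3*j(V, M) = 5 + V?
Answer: sqrt(174)/29 ≈ 0.45486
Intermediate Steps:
j(V, M) = 2/3 + V/3 (j(V, M) = -1 + (5 + V)/3 = -1 + (5/3 + V/3) = 2/3 + V/3)
I(P) = 7/2 - P**2 (I(P) = 7/2 - P*(P + P)/2 = 7/2 - P*2*P/2 = 7/2 - P**2)
N(a, l) = -1/2 (N(a, l) = 7/2 - 1*2**2 = 7/2 - 1*4 = 7/2 - 4 = -1/2)
s(Z) = sqrt(-1/2 + Z) (s(Z) = sqrt(Z - 1/2) = sqrt(-1/2 + Z))
1/s(j(14, -15)) = 1/(sqrt(-2 + 4*(2/3 + (1/3)*14))/2) = 1/(sqrt(-2 + 4*(2/3 + 14/3))/2) = 1/(sqrt(-2 + 4*(16/3))/2) = 1/(sqrt(-2 + 64/3)/2) = 1/(sqrt(58/3)/2) = 1/((sqrt(174)/3)/2) = 1/(sqrt(174)/6) = sqrt(174)/29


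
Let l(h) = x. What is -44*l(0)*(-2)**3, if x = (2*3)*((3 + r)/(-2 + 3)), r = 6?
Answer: 19008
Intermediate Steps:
x = 54 (x = (2*3)*((3 + 6)/(-2 + 3)) = 6*(9/1) = 6*(9*1) = 6*9 = 54)
l(h) = 54
-44*l(0)*(-2)**3 = -44*54*(-2)**3 = -2376*(-8) = 19008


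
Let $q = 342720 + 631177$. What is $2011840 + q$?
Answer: $2985737$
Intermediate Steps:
$q = 973897$
$2011840 + q = 2011840 + 973897 = 2985737$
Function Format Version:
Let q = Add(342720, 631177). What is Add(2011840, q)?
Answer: 2985737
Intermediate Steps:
q = 973897
Add(2011840, q) = Add(2011840, 973897) = 2985737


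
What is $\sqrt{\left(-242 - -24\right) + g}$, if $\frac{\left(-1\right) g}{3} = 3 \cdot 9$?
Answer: $i \sqrt{299} \approx 17.292 i$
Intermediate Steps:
$g = -81$ ($g = - 3 \cdot 3 \cdot 9 = \left(-3\right) 27 = -81$)
$\sqrt{\left(-242 - -24\right) + g} = \sqrt{\left(-242 - -24\right) - 81} = \sqrt{\left(-242 + 24\right) - 81} = \sqrt{-218 - 81} = \sqrt{-299} = i \sqrt{299}$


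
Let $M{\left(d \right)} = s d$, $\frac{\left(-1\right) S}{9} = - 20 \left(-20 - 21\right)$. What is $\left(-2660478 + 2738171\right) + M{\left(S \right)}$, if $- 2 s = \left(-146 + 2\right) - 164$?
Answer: $-1058827$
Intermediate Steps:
$S = -7380$ ($S = - 9 \left(- 20 \left(-20 - 21\right)\right) = - 9 \left(\left(-20\right) \left(-41\right)\right) = \left(-9\right) 820 = -7380$)
$s = 154$ ($s = - \frac{\left(-146 + 2\right) - 164}{2} = - \frac{-144 - 164}{2} = \left(- \frac{1}{2}\right) \left(-308\right) = 154$)
$M{\left(d \right)} = 154 d$
$\left(-2660478 + 2738171\right) + M{\left(S \right)} = \left(-2660478 + 2738171\right) + 154 \left(-7380\right) = 77693 - 1136520 = -1058827$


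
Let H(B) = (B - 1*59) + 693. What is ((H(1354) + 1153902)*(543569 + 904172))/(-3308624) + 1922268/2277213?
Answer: -635124782965344523/1255740264152 ≈ -5.0578e+5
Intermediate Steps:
H(B) = 634 + B (H(B) = (B - 59) + 693 = (-59 + B) + 693 = 634 + B)
((H(1354) + 1153902)*(543569 + 904172))/(-3308624) + 1922268/2277213 = (((634 + 1354) + 1153902)*(543569 + 904172))/(-3308624) + 1922268/2277213 = ((1988 + 1153902)*1447741)*(-1/3308624) + 1922268*(1/2277213) = (1155890*1447741)*(-1/3308624) + 640756/759071 = 1673429344490*(-1/3308624) + 640756/759071 = -836714672245/1654312 + 640756/759071 = -635124782965344523/1255740264152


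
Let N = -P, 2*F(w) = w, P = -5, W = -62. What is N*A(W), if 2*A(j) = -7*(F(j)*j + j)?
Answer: -32550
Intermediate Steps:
F(w) = w/2
A(j) = -7*j/2 - 7*j²/4 (A(j) = (-7*((j/2)*j + j))/2 = (-7*(j²/2 + j))/2 = (-7*(j + j²/2))/2 = (-7*j - 7*j²/2)/2 = -7*j/2 - 7*j²/4)
N = 5 (N = -1*(-5) = 5)
N*A(W) = 5*(-7/4*(-62)*(2 - 62)) = 5*(-7/4*(-62)*(-60)) = 5*(-6510) = -32550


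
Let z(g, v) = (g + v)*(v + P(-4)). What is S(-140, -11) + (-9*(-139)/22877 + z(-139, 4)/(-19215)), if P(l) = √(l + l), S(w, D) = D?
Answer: -106644568/9768479 + 6*I*√2/427 ≈ -10.917 + 0.019872*I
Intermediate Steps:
P(l) = √2*√l (P(l) = √(2*l) = √2*√l)
z(g, v) = (g + v)*(v + 2*I*√2) (z(g, v) = (g + v)*(v + √2*√(-4)) = (g + v)*(v + √2*(2*I)) = (g + v)*(v + 2*I*√2))
S(-140, -11) + (-9*(-139)/22877 + z(-139, 4)/(-19215)) = -11 + (-9*(-139)/22877 + (4² - 139*4 + 2*I*(-139)*√2 + 2*I*4*√2)/(-19215)) = -11 + (1251*(1/22877) + (16 - 556 - 278*I*√2 + 8*I*√2)*(-1/19215)) = -11 + (1251/22877 + (-540 - 270*I*√2)*(-1/19215)) = -11 + (1251/22877 + (12/427 + 6*I*√2/427)) = -11 + (808701/9768479 + 6*I*√2/427) = -106644568/9768479 + 6*I*√2/427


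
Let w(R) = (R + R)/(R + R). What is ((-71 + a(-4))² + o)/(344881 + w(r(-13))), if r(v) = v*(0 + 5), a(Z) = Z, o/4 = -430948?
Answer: -1718167/344882 ≈ -4.9819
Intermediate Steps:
o = -1723792 (o = 4*(-430948) = -1723792)
r(v) = 5*v (r(v) = v*5 = 5*v)
w(R) = 1 (w(R) = (2*R)/((2*R)) = (2*R)*(1/(2*R)) = 1)
((-71 + a(-4))² + o)/(344881 + w(r(-13))) = ((-71 - 4)² - 1723792)/(344881 + 1) = ((-75)² - 1723792)/344882 = (5625 - 1723792)*(1/344882) = -1718167*1/344882 = -1718167/344882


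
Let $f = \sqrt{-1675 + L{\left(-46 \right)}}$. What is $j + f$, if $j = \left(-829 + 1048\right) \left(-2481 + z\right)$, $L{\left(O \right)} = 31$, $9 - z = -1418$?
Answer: $-230826 + 2 i \sqrt{411} \approx -2.3083 \cdot 10^{5} + 40.546 i$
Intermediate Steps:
$z = 1427$ ($z = 9 - -1418 = 9 + 1418 = 1427$)
$j = -230826$ ($j = \left(-829 + 1048\right) \left(-2481 + 1427\right) = 219 \left(-1054\right) = -230826$)
$f = 2 i \sqrt{411}$ ($f = \sqrt{-1675 + 31} = \sqrt{-1644} = 2 i \sqrt{411} \approx 40.546 i$)
$j + f = -230826 + 2 i \sqrt{411}$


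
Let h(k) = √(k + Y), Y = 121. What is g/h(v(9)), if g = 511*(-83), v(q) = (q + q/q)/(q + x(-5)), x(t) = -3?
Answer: -42413*√69/92 ≈ -3829.4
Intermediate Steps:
v(q) = (1 + q)/(-3 + q) (v(q) = (q + q/q)/(q - 3) = (q + 1)/(-3 + q) = (1 + q)/(-3 + q))
h(k) = √(121 + k) (h(k) = √(k + 121) = √(121 + k))
g = -42413
g/h(v(9)) = -42413/√(121 + (1 + 9)/(-3 + 9)) = -42413/√(121 + 10/6) = -42413/√(121 + (⅙)*10) = -42413/√(121 + 5/3) = -42413*√69/92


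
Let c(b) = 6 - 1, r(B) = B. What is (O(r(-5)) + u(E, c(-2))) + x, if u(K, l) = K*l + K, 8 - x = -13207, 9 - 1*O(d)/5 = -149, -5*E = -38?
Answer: 70253/5 ≈ 14051.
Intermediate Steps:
E = 38/5 (E = -⅕*(-38) = 38/5 ≈ 7.6000)
O(d) = 790 (O(d) = 45 - 5*(-149) = 45 + 745 = 790)
c(b) = 5
x = 13215 (x = 8 - 1*(-13207) = 8 + 13207 = 13215)
u(K, l) = K + K*l
(O(r(-5)) + u(E, c(-2))) + x = (790 + 38*(1 + 5)/5) + 13215 = (790 + (38/5)*6) + 13215 = (790 + 228/5) + 13215 = 4178/5 + 13215 = 70253/5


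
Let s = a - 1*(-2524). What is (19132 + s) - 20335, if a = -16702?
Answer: -15381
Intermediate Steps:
s = -14178 (s = -16702 - 1*(-2524) = -16702 + 2524 = -14178)
(19132 + s) - 20335 = (19132 - 14178) - 20335 = 4954 - 20335 = -15381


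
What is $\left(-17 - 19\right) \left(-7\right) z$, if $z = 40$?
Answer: $10080$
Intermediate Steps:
$\left(-17 - 19\right) \left(-7\right) z = \left(-17 - 19\right) \left(-7\right) 40 = \left(-36\right) \left(-7\right) 40 = 252 \cdot 40 = 10080$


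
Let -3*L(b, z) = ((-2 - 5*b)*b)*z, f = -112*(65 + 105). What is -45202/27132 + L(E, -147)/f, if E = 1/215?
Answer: -16715456609/10033413600 ≈ -1.6660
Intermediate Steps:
E = 1/215 ≈ 0.0046512
f = -19040 (f = -112*170 = -19040)
L(b, z) = -b*z*(-2 - 5*b)/3 (L(b, z) = -(-2 - 5*b)*b*z/3 = -b*(-2 - 5*b)*z/3 = -b*z*(-2 - 5*b)/3)
-45202/27132 + L(E, -147)/f = -45202/27132 + ((⅓)*(1/215)*(-147)*(2 + 5*(1/215)))/(-19040) = -45202*1/27132 + ((⅓)*(1/215)*(-147)*(2 + 1/43))*(-1/19040) = -22601/13566 + ((⅓)*(1/215)*(-147)*(87/43))*(-1/19040) = -22601/13566 - 4263/9245*(-1/19040) = -22601/13566 + 609/25146400 = -16715456609/10033413600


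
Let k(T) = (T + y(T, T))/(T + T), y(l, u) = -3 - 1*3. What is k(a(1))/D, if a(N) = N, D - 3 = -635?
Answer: 5/1264 ≈ 0.0039557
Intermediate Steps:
y(l, u) = -6 (y(l, u) = -3 - 3 = -6)
D = -632 (D = 3 - 635 = -632)
k(T) = (-6 + T)/(2*T) (k(T) = (T - 6)/(T + T) = (-6 + T)/((2*T)) = (-6 + T)*(1/(2*T)) = (-6 + T)/(2*T))
k(a(1))/D = ((½)*(-6 + 1)/1)/(-632) = ((½)*1*(-5))*(-1/632) = -5/2*(-1/632) = 5/1264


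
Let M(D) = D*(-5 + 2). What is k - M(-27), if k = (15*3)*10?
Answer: 369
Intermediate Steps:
M(D) = -3*D (M(D) = D*(-3) = -3*D)
k = 450 (k = 45*10 = 450)
k - M(-27) = 450 - (-3)*(-27) = 450 - 1*81 = 450 - 81 = 369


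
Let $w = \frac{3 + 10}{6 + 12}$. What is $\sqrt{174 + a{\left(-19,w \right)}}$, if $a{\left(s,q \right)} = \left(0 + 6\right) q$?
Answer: $\frac{\sqrt{1605}}{3} \approx 13.354$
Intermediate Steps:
$w = \frac{13}{18} \approx 0.72222$
$a{\left(s,q \right)} = 6 q$
$\sqrt{174 + a{\left(-19,w \right)}} = \sqrt{174 + 6 \cdot \frac{13}{18}} = \sqrt{174 + \frac{13}{3}} = \sqrt{\frac{535}{3}} = \frac{\sqrt{1605}}{3}$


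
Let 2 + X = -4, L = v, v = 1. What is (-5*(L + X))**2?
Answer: 625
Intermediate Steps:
L = 1
X = -6 (X = -2 - 4 = -6)
(-5*(L + X))**2 = (-5*(1 - 6))**2 = (-5*(-5))**2 = 25**2 = 625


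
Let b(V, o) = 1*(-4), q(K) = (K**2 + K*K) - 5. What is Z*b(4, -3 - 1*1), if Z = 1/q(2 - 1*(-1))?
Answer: -4/13 ≈ -0.30769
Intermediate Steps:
q(K) = -5 + 2*K**2 (q(K) = (K**2 + K**2) - 5 = 2*K**2 - 5 = -5 + 2*K**2)
b(V, o) = -4
Z = 1/13 (Z = 1/(-5 + 2*(2 - 1*(-1))**2) = 1/(-5 + 2*(2 + 1)**2) = 1/(-5 + 2*3**2) = 1/(-5 + 2*9) = 1/(-5 + 18) = 1/13 ≈ 0.076923)
Z*b(4, -3 - 1*1) = (1/13)*(-4) = -4/13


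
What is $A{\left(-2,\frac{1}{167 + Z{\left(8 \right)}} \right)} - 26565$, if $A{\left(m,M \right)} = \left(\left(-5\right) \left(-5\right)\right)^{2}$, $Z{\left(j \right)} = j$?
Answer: $-25940$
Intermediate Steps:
$A{\left(m,M \right)} = 625$ ($A{\left(m,M \right)} = 25^{2} = 625$)
$A{\left(-2,\frac{1}{167 + Z{\left(8 \right)}} \right)} - 26565 = 625 - 26565 = -25940$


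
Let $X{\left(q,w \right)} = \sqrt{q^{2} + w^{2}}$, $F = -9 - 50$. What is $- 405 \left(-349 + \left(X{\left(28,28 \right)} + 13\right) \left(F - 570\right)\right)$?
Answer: $3453030 + 7132860 \sqrt{2} \approx 1.354 \cdot 10^{7}$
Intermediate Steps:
$F = -59$ ($F = -9 - 50 = -59$)
$- 405 \left(-349 + \left(X{\left(28,28 \right)} + 13\right) \left(F - 570\right)\right) = - 405 \left(-349 + \left(\sqrt{28^{2} + 28^{2}} + 13\right) \left(-59 - 570\right)\right) = - 405 \left(-349 + \left(\sqrt{784 + 784} + 13\right) \left(-629\right)\right) = - 405 \left(-349 + \left(\sqrt{1568} + 13\right) \left(-629\right)\right) = - 405 \left(-349 + \left(28 \sqrt{2} + 13\right) \left(-629\right)\right) = - 405 \left(-349 + \left(13 + 28 \sqrt{2}\right) \left(-629\right)\right) = - 405 \left(-349 - \left(8177 + 17612 \sqrt{2}\right)\right) = - 405 \left(-8526 - 17612 \sqrt{2}\right) = 3453030 + 7132860 \sqrt{2}$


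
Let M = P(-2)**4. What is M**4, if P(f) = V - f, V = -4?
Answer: 65536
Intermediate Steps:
P(f) = -4 - f
M = 16 (M = (-4 - 1*(-2))**4 = (-4 + 2)**4 = (-2)**4 = 16)
M**4 = 16**4 = 65536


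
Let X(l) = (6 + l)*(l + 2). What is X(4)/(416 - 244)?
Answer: 15/43 ≈ 0.34884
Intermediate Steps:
X(l) = (2 + l)*(6 + l) (X(l) = (6 + l)*(2 + l) = (2 + l)*(6 + l))
X(4)/(416 - 244) = (12 + 4² + 8*4)/(416 - 244) = (12 + 16 + 32)/172 = (1/172)*60 = 15/43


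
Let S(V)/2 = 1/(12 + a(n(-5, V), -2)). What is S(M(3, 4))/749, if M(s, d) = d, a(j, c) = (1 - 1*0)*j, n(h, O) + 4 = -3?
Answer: 2/3745 ≈ 0.00053405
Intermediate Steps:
n(h, O) = -7 (n(h, O) = -4 - 3 = -7)
a(j, c) = j (a(j, c) = (1 + 0)*j = 1*j = j)
S(V) = ⅖ (S(V) = 2/(12 - 7) = 2/5 = 2*(⅕) = ⅖)
S(M(3, 4))/749 = (⅖)/749 = (⅖)*(1/749) = 2/3745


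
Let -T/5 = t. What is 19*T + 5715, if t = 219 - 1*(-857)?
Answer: -96505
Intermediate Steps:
t = 1076 (t = 219 + 857 = 1076)
T = -5380 (T = -5*1076 = -5380)
19*T + 5715 = 19*(-5380) + 5715 = -102220 + 5715 = -96505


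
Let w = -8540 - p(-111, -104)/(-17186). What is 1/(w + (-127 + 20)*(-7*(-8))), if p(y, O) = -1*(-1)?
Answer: -17186/249746951 ≈ -6.8814e-5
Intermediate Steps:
p(y, O) = 1
w = -146768439/17186 (w = -8540 - 1/(-17186) = -8540 - (-1)/17186 = -8540 - 1*(-1/17186) = -8540 + 1/17186 = -146768439/17186 ≈ -8540.0)
1/(w + (-127 + 20)*(-7*(-8))) = 1/(-146768439/17186 + (-127 + 20)*(-7*(-8))) = 1/(-146768439/17186 - 107*56) = 1/(-146768439/17186 - 5992) = 1/(-249746951/17186) = -17186/249746951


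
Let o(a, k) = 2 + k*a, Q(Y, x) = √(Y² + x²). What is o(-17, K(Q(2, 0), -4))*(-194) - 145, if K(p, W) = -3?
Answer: -10427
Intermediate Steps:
o(a, k) = 2 + a*k
o(-17, K(Q(2, 0), -4))*(-194) - 145 = (2 - 17*(-3))*(-194) - 145 = (2 + 51)*(-194) - 145 = 53*(-194) - 145 = -10282 - 145 = -10427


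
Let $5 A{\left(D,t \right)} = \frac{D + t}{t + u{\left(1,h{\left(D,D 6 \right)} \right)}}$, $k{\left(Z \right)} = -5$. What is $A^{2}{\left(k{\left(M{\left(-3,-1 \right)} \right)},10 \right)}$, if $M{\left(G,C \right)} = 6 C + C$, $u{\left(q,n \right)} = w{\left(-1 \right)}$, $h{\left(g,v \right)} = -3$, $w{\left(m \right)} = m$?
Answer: $\frac{1}{81} \approx 0.012346$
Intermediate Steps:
$u{\left(q,n \right)} = -1$
$M{\left(G,C \right)} = 7 C$
$A{\left(D,t \right)} = \frac{D + t}{5 \left(-1 + t\right)}$ ($A{\left(D,t \right)} = \frac{\left(D + t\right) \frac{1}{t - 1}}{5} = \frac{\left(D + t\right) \frac{1}{-1 + t}}{5} = \frac{\frac{1}{-1 + t} \left(D + t\right)}{5} = \frac{D + t}{5 \left(-1 + t\right)}$)
$A^{2}{\left(k{\left(M{\left(-3,-1 \right)} \right)},10 \right)} = \left(\frac{-5 + 10}{5 \left(-1 + 10\right)}\right)^{2} = \left(\frac{1}{5} \cdot \frac{1}{9} \cdot 5\right)^{2} = \left(\frac{1}{9}\right)^{2} = \frac{1}{81}$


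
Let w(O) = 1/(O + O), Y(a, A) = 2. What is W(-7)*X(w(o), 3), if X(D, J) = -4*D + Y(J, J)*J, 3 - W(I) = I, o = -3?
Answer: 200/3 ≈ 66.667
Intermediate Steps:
W(I) = 3 - I
w(O) = 1/(2*O)
X(D, J) = -4*D + 2*J
W(-7)*X(w(o), 3) = (3 - 1*(-7))*(-2/(-3) + 2*3) = (3 + 7)*(-2*(-1)/3 + 6) = 10*(-4*(-⅙) + 6) = 10*(⅔ + 6) = 10*(20/3) = 200/3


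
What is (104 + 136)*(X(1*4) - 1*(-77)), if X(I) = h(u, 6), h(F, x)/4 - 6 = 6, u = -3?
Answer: 30000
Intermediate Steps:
h(F, x) = 48 (h(F, x) = 24 + 4*6 = 24 + 24 = 48)
X(I) = 48
(104 + 136)*(X(1*4) - 1*(-77)) = (104 + 136)*(48 - 1*(-77)) = 240*(48 + 77) = 240*125 = 30000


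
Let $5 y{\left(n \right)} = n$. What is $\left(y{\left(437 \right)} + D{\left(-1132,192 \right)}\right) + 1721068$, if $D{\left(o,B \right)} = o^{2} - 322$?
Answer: $\frac{15011287}{5} \approx 3.0023 \cdot 10^{6}$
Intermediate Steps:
$y{\left(n \right)} = \frac{n}{5}$
$D{\left(o,B \right)} = -322 + o^{2}$ ($D{\left(o,B \right)} = o^{2} - 322 = -322 + o^{2}$)
$\left(y{\left(437 \right)} + D{\left(-1132,192 \right)}\right) + 1721068 = \left(\frac{1}{5} \cdot 437 - \left(322 - \left(-1132\right)^{2}\right)\right) + 1721068 = \left(\frac{437}{5} + \left(-322 + 1281424\right)\right) + 1721068 = \left(\frac{437}{5} + 1281102\right) + 1721068 = \frac{6405947}{5} + 1721068 = \frac{15011287}{5}$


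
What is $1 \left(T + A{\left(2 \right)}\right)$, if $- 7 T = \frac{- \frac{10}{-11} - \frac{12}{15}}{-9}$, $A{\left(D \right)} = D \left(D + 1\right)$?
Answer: $\frac{6932}{1155} \approx 6.0017$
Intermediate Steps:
$A{\left(D \right)} = D \left(1 + D\right)$
$T = \frac{2}{1155}$ ($T = - \frac{\left(- \frac{10}{-11} - \frac{12}{15}\right) \frac{1}{-9}}{7} = - \frac{\left(\left(-10\right) \left(- \frac{1}{11}\right) - \frac{4}{5}\right) \left(- \frac{1}{9}\right)}{7} = - \frac{\left(\frac{10}{11} - \frac{4}{5}\right) \left(- \frac{1}{9}\right)}{7} = - \frac{\frac{6}{55} \left(- \frac{1}{9}\right)}{7} = \left(- \frac{1}{7}\right) \left(- \frac{2}{165}\right) = \frac{2}{1155} \approx 0.0017316$)
$1 \left(T + A{\left(2 \right)}\right) = 1 \left(\frac{2}{1155} + 2 \left(1 + 2\right)\right) = 1 \left(\frac{2}{1155} + 2 \cdot 3\right) = 1 \left(\frac{2}{1155} + 6\right) = 1 \cdot \frac{6932}{1155} = \frac{6932}{1155}$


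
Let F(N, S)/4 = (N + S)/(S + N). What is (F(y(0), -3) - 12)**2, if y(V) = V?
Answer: 64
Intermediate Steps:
F(N, S) = 4 (F(N, S) = 4*((N + S)/(S + N)) = 4*((N + S)/(N + S)) = 4*1 = 4)
(F(y(0), -3) - 12)**2 = (4 - 12)**2 = (-8)**2 = 64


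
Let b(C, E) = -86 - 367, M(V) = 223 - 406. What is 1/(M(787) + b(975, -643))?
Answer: -1/636 ≈ -0.0015723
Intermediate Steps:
M(V) = -183
b(C, E) = -453
1/(M(787) + b(975, -643)) = 1/(-183 - 453) = 1/(-636) = -1/636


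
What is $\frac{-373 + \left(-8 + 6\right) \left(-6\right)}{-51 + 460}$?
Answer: $- \frac{361}{409} \approx -0.88264$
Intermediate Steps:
$\frac{-373 + \left(-8 + 6\right) \left(-6\right)}{-51 + 460} = \frac{-373 - -12}{409} = \left(-373 + 12\right) \frac{1}{409} = \left(-361\right) \frac{1}{409} = - \frac{361}{409}$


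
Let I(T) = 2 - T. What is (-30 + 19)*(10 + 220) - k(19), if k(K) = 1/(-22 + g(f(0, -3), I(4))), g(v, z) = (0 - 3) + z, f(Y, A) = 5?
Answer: -68309/27 ≈ -2530.0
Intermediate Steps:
g(v, z) = -3 + z
k(K) = -1/27 (k(K) = 1/(-22 + (-3 + (2 - 1*4))) = 1/(-22 + (-3 + (2 - 4))) = 1/(-22 + (-3 - 2)) = 1/(-22 - 5) = 1/(-27) = -1/27)
(-30 + 19)*(10 + 220) - k(19) = (-30 + 19)*(10 + 220) - 1*(-1/27) = -11*230 + 1/27 = -2530 + 1/27 = -68309/27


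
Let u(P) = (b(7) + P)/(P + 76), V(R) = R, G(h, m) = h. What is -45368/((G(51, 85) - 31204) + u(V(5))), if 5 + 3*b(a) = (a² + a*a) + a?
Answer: 1378053/946258 ≈ 1.4563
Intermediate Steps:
b(a) = -5/3 + a/3 + 2*a²/3 (b(a) = -5/3 + ((a² + a*a) + a)/3 = -5/3 + ((a² + a²) + a)/3 = -5/3 + (2*a² + a)/3 = -5/3 + (a + 2*a²)/3 = -5/3 + (a/3 + 2*a²/3) = -5/3 + a/3 + 2*a²/3)
u(P) = (100/3 + P)/(76 + P) (u(P) = ((-5/3 + (⅓)*7 + (⅔)*7²) + P)/(P + 76) = ((-5/3 + 7/3 + (⅔)*49) + P)/(76 + P) = ((-5/3 + 7/3 + 98/3) + P)/(76 + P) = (100/3 + P)/(76 + P))
-45368/((G(51, 85) - 31204) + u(V(5))) = -45368/((51 - 31204) + (100/3 + 5)/(76 + 5)) = -45368/(-31153 + (115/3)/81) = -45368/(-31153 + (1/81)*(115/3)) = -45368/(-31153 + 115/243) = -45368/(-7570064/243) = -45368*(-243/7570064) = 1378053/946258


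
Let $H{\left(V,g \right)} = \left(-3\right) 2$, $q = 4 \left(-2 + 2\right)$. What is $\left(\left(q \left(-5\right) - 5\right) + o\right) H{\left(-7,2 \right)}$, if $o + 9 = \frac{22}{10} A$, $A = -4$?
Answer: $\frac{684}{5} \approx 136.8$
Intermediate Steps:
$q = 0$ ($q = 4 \cdot 0 = 0$)
$H{\left(V,g \right)} = -6$
$o = - \frac{89}{5}$ ($o = -9 + \frac{22}{10} \left(-4\right) = -9 + 22 \cdot \frac{1}{10} \left(-4\right) = -9 + \frac{11}{5} \left(-4\right) = -9 - \frac{44}{5} = - \frac{89}{5} \approx -17.8$)
$\left(\left(q \left(-5\right) - 5\right) + o\right) H{\left(-7,2 \right)} = \left(\left(0 \left(-5\right) - 5\right) - \frac{89}{5}\right) \left(-6\right) = \left(\left(0 - 5\right) - \frac{89}{5}\right) \left(-6\right) = \left(-5 - \frac{89}{5}\right) \left(-6\right) = \left(- \frac{114}{5}\right) \left(-6\right) = \frac{684}{5}$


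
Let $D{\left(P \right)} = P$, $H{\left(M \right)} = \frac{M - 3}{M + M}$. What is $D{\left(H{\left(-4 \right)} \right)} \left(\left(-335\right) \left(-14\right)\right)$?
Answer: $\frac{16415}{4} \approx 4103.8$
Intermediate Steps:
$H{\left(M \right)} = \frac{-3 + M}{2 M}$
$D{\left(H{\left(-4 \right)} \right)} \left(\left(-335\right) \left(-14\right)\right) = \frac{-3 - 4}{2 \left(-4\right)} \left(\left(-335\right) \left(-14\right)\right) = \frac{1}{2} \left(- \frac{1}{4}\right) \left(-7\right) 4690 = \frac{7}{8} \cdot 4690 = \frac{16415}{4}$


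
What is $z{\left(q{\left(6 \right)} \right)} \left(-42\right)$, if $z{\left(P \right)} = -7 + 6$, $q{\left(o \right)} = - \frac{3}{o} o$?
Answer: $42$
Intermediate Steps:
$q{\left(o \right)} = -3$
$z{\left(P \right)} = -1$
$z{\left(q{\left(6 \right)} \right)} \left(-42\right) = \left(-1\right) \left(-42\right) = 42$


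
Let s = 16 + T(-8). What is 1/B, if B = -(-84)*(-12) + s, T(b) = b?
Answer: -1/1000 ≈ -0.0010000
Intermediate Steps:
s = 8 (s = 16 - 8 = 8)
B = -1000 (B = -(-84)*(-12) + 8 = -21*48 + 8 = -1008 + 8 = -1000)
1/B = 1/(-1000) = -1/1000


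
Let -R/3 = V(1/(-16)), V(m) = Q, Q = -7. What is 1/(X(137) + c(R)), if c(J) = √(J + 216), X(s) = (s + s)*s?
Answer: 37538/1409101207 - √237/1409101207 ≈ 2.6629e-5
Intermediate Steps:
V(m) = -7
X(s) = 2*s² (X(s) = (2*s)*s = 2*s²)
R = 21 (R = -3*(-7) = 21)
c(J) = √(216 + J)
1/(X(137) + c(R)) = 1/(2*137² + √(216 + 21)) = 1/(2*18769 + √237) = 1/(37538 + √237)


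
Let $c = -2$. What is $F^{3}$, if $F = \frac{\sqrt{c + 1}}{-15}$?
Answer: $\frac{i}{3375} \approx 0.0002963 i$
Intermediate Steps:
$F = - \frac{i}{15}$ ($F = \frac{\sqrt{-2 + 1}}{-15} = \sqrt{-1} \left(- \frac{1}{15}\right) = i \left(- \frac{1}{15}\right) = - \frac{i}{15} \approx - 0.066667 i$)
$F^{3} = \left(- \frac{i}{15}\right)^{3} = \frac{i}{3375}$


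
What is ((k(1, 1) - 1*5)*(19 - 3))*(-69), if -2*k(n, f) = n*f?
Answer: 6072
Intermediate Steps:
k(n, f) = -f*n/2 (k(n, f) = -n*f/2 = -f*n/2)
((k(1, 1) - 1*5)*(19 - 3))*(-69) = ((-½*1*1 - 1*5)*(19 - 3))*(-69) = ((-½ - 5)*16)*(-69) = -11/2*16*(-69) = -88*(-69) = 6072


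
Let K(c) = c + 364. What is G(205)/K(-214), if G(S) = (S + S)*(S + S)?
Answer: 3362/3 ≈ 1120.7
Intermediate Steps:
K(c) = 364 + c
G(S) = 4*S**2 (G(S) = (2*S)*(2*S) = 4*S**2)
G(205)/K(-214) = (4*205**2)/(364 - 214) = (4*42025)/150 = 168100*(1/150) = 3362/3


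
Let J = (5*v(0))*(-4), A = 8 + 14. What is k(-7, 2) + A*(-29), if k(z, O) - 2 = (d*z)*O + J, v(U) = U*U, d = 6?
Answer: -720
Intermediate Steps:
A = 22
v(U) = U**2
J = 0 (J = (5*0**2)*(-4) = (5*0)*(-4) = 0*(-4) = 0)
k(z, O) = 2 + 6*O*z (k(z, O) = 2 + ((6*z)*O + 0) = 2 + (6*O*z + 0) = 2 + 6*O*z)
k(-7, 2) + A*(-29) = (2 + 6*2*(-7)) + 22*(-29) = (2 - 84) - 638 = -82 - 638 = -720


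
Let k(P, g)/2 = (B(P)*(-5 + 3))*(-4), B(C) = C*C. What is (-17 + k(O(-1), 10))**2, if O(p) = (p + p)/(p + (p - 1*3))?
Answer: 130321/625 ≈ 208.51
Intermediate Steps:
B(C) = C**2
O(p) = 2*p/(-3 + 2*p) (O(p) = (2*p)/(p + (p - 3)) = (2*p)/(p + (-3 + p)) = (2*p)/(-3 + 2*p) = 2*p/(-3 + 2*p))
k(P, g) = 16*P**2 (k(P, g) = 2*((P**2*(-5 + 3))*(-4)) = 2*((P**2*(-2))*(-4)) = 2*(-2*P**2*(-4)) = 2*(8*P**2) = 16*P**2)
(-17 + k(O(-1), 10))**2 = (-17 + 16*(2*(-1)/(-3 + 2*(-1)))**2)**2 = (-17 + 16*(2*(-1)/(-3 - 2))**2)**2 = (-17 + 16*(2*(-1)/(-5))**2)**2 = (-17 + 16*(2*(-1)*(-1/5))**2)**2 = (-17 + 16*(2/5)**2)**2 = (-17 + 16*(4/25))**2 = (-17 + 64/25)**2 = (-361/25)**2 = 130321/625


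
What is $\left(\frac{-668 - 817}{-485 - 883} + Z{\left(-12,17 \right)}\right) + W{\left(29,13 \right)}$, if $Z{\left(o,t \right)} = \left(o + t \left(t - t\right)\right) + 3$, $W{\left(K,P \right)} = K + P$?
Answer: $\frac{5181}{152} \approx 34.086$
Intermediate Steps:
$Z{\left(o,t \right)} = 3 + o$ ($Z{\left(o,t \right)} = \left(o + t 0\right) + 3 = \left(o + 0\right) + 3 = o + 3 = 3 + o$)
$\left(\frac{-668 - 817}{-485 - 883} + Z{\left(-12,17 \right)}\right) + W{\left(29,13 \right)} = \left(\frac{-668 - 817}{-485 - 883} + \left(3 - 12\right)\right) + \left(29 + 13\right) = \left(- \frac{1485}{-1368} - 9\right) + 42 = \left(\left(-1485\right) \left(- \frac{1}{1368}\right) - 9\right) + 42 = \left(\frac{165}{152} - 9\right) + 42 = - \frac{1203}{152} + 42 = \frac{5181}{152}$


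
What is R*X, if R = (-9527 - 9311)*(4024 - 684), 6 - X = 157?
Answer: 9500756920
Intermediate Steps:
X = -151 (X = 6 - 1*157 = 6 - 157 = -151)
R = -62918920 (R = -18838*3340 = -62918920)
R*X = -62918920*(-151) = 9500756920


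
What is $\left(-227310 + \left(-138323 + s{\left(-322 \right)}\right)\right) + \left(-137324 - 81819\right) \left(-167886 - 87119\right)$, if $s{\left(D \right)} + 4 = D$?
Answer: $55882194756$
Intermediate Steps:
$s{\left(D \right)} = -4 + D$
$\left(-227310 + \left(-138323 + s{\left(-322 \right)}\right)\right) + \left(-137324 - 81819\right) \left(-167886 - 87119\right) = \left(-227310 - 138649\right) + \left(-137324 - 81819\right) \left(-167886 - 87119\right) = \left(-227310 - 138649\right) - -55882560715 = \left(-227310 - 138649\right) + 55882560715 = -365959 + 55882560715 = 55882194756$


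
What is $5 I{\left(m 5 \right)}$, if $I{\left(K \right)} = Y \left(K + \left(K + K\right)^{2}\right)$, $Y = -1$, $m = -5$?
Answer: $-12375$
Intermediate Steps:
$I{\left(K \right)} = - K - 4 K^{2}$ ($I{\left(K \right)} = - (K + \left(K + K\right)^{2}) = - (K + \left(2 K\right)^{2}) = - (K + 4 K^{2}) = - K - 4 K^{2}$)
$5 I{\left(m 5 \right)} = 5 \left(- \left(-5\right) 5 \left(1 + 4 \left(\left(-5\right) 5\right)\right)\right) = 5 \left(\left(-1\right) \left(-25\right) \left(1 + 4 \left(-25\right)\right)\right) = 5 \left(\left(-1\right) \left(-25\right) \left(1 - 100\right)\right) = 5 \left(\left(-1\right) \left(-25\right) \left(-99\right)\right) = 5 \left(-2475\right) = -12375$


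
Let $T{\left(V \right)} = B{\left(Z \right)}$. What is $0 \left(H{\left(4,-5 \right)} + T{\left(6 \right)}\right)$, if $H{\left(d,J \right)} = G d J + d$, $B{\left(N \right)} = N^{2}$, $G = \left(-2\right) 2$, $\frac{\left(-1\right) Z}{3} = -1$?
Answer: $0$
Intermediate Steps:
$Z = 3$ ($Z = \left(-3\right) \left(-1\right) = 3$)
$G = -4$
$H{\left(d,J \right)} = d - 4 J d$ ($H{\left(d,J \right)} = - 4 d J + d = - 4 J d + d = d - 4 J d$)
$T{\left(V \right)} = 9$ ($T{\left(V \right)} = 3^{2} = 9$)
$0 \left(H{\left(4,-5 \right)} + T{\left(6 \right)}\right) = 0 \left(4 \left(1 - -20\right) + 9\right) = 0 \left(4 \left(1 + 20\right) + 9\right) = 0 \left(4 \cdot 21 + 9\right) = 0 \left(84 + 9\right) = 0 \cdot 93 = 0$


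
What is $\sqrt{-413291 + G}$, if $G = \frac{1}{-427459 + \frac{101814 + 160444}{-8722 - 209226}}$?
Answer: $\frac{i \sqrt{896794856583420290286912205}}{46582048195} \approx 642.88 i$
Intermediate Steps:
$G = - \frac{108974}{46582048195}$ ($G = \frac{1}{-427459 + \frac{262258}{-217948}} = \frac{1}{-427459 + 262258 \left(- \frac{1}{217948}\right)} = \frac{1}{-427459 - \frac{131129}{108974}} = \frac{1}{- \frac{46582048195}{108974}} = - \frac{108974}{46582048195} \approx -2.3394 \cdot 10^{-6}$)
$\sqrt{-413291 + G} = \sqrt{-413291 - \frac{108974}{46582048195}} = \sqrt{- \frac{19251941280668719}{46582048195}} = \frac{i \sqrt{896794856583420290286912205}}{46582048195}$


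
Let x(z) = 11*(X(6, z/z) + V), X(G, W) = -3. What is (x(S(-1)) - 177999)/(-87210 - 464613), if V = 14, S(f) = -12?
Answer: 177878/551823 ≈ 0.32235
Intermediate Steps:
x(z) = 121 (x(z) = 11*(-3 + 14) = 11*11 = 121)
(x(S(-1)) - 177999)/(-87210 - 464613) = (121 - 177999)/(-87210 - 464613) = -177878/(-551823) = -177878*(-1/551823) = 177878/551823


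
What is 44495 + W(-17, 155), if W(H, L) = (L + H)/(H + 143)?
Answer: 934418/21 ≈ 44496.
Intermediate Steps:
W(H, L) = (H + L)/(143 + H)
44495 + W(-17, 155) = 44495 + (-17 + 155)/(143 - 17) = 44495 + 138/126 = 44495 + (1/126)*138 = 44495 + 23/21 = 934418/21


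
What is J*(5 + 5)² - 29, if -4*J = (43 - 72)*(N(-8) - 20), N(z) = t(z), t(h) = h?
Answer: -20329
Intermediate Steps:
N(z) = z
J = -203 (J = -(43 - 72)*(-8 - 20)/4 = -(-29)*(-28)/4 = -¼*812 = -203)
J*(5 + 5)² - 29 = -203*(5 + 5)² - 29 = -203*10² - 29 = -203*100 - 29 = -20300 - 29 = -20329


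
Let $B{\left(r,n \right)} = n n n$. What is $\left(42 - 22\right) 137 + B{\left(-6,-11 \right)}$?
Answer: $1409$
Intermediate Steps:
$B{\left(r,n \right)} = n^{3}$ ($B{\left(r,n \right)} = n^{2} n = n^{3}$)
$\left(42 - 22\right) 137 + B{\left(-6,-11 \right)} = \left(42 - 22\right) 137 + \left(-11\right)^{3} = \left(42 - 22\right) 137 - 1331 = 20 \cdot 137 - 1331 = 2740 - 1331 = 1409$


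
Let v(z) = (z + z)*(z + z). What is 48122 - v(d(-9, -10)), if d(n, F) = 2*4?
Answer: 47866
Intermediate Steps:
d(n, F) = 8
v(z) = 4*z**2 (v(z) = (2*z)*(2*z) = 4*z**2)
48122 - v(d(-9, -10)) = 48122 - 4*8**2 = 48122 - 4*64 = 48122 - 1*256 = 48122 - 256 = 47866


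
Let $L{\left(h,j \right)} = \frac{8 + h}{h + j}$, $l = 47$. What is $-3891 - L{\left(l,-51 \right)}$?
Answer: $- \frac{15509}{4} \approx -3877.3$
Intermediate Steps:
$L{\left(h,j \right)} = \frac{8 + h}{h + j}$
$-3891 - L{\left(l,-51 \right)} = -3891 - \frac{8 + 47}{47 - 51} = -3891 - \frac{1}{-4} \cdot 55 = -3891 - \left(- \frac{1}{4}\right) 55 = -3891 - - \frac{55}{4} = -3891 + \frac{55}{4} = - \frac{15509}{4}$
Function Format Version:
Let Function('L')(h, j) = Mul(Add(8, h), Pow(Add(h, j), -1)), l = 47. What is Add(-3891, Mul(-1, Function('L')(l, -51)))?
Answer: Rational(-15509, 4) ≈ -3877.3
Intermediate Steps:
Function('L')(h, j) = Mul(Pow(Add(h, j), -1), Add(8, h))
Add(-3891, Mul(-1, Function('L')(l, -51))) = Add(-3891, Mul(-1, Mul(Pow(Add(47, -51), -1), Add(8, 47)))) = Add(-3891, Mul(-1, Mul(Pow(-4, -1), 55))) = Add(-3891, Mul(-1, Mul(Rational(-1, 4), 55))) = Add(-3891, Mul(-1, Rational(-55, 4))) = Add(-3891, Rational(55, 4)) = Rational(-15509, 4)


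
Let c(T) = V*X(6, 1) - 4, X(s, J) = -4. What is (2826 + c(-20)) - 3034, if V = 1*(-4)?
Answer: -196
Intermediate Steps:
V = -4
c(T) = 12 (c(T) = -4*(-4) - 4 = 16 - 4 = 12)
(2826 + c(-20)) - 3034 = (2826 + 12) - 3034 = 2838 - 3034 = -196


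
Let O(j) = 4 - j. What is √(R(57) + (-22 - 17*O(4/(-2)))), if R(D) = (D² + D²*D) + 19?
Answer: √188337 ≈ 433.98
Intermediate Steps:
R(D) = 19 + D² + D³ (R(D) = (D² + D³) + 19 = 19 + D² + D³)
√(R(57) + (-22 - 17*O(4/(-2)))) = √((19 + 57² + 57³) + (-22 - 17*(4 - 4/(-2)))) = √((19 + 3249 + 185193) + (-22 - 17*(4 - 4*(-1)/2))) = √(188461 + (-22 - 17*(4 - 1*(-2)))) = √(188461 + (-22 - 17*(4 + 2))) = √(188461 + (-22 - 17*6)) = √(188461 + (-22 - 102)) = √(188461 - 124) = √188337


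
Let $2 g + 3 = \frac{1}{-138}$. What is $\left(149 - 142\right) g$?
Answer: $- \frac{2905}{276} \approx -10.525$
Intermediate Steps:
$g = - \frac{415}{276}$ ($g = - \frac{3}{2} + \frac{1}{2 \left(-138\right)} = - \frac{3}{2} + \frac{1}{2} \left(- \frac{1}{138}\right) = - \frac{3}{2} - \frac{1}{276} = - \frac{415}{276} \approx -1.5036$)
$\left(149 - 142\right) g = \left(149 - 142\right) \left(- \frac{415}{276}\right) = 7 \left(- \frac{415}{276}\right) = - \frac{2905}{276}$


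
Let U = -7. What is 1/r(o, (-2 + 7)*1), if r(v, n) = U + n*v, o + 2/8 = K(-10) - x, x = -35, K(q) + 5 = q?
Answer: 4/367 ≈ 0.010899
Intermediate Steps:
K(q) = -5 + q
o = 79/4 (o = -1/4 + ((-5 - 10) - 1*(-35)) = -1/4 + (-15 + 35) = -1/4 + 20 = 79/4 ≈ 19.750)
r(v, n) = -7 + n*v
1/r(o, (-2 + 7)*1) = 1/(-7 + ((-2 + 7)*1)*(79/4)) = 1/(-7 + (5*1)*(79/4)) = 1/(-7 + 5*(79/4)) = 1/(-7 + 395/4) = 1/(367/4) = 4/367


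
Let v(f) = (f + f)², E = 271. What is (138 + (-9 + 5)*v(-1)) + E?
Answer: 393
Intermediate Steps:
v(f) = 4*f² (v(f) = (2*f)² = 4*f²)
(138 + (-9 + 5)*v(-1)) + E = (138 + (-9 + 5)*(4*(-1)²)) + 271 = (138 - 16) + 271 = 122 + 271 = 393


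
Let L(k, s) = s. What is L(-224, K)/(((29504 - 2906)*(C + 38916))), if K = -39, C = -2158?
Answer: -1/25068956 ≈ -3.9890e-8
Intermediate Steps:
L(-224, K)/(((29504 - 2906)*(C + 38916))) = -39*1/((-2158 + 38916)*(29504 - 2906)) = -39/(26598*36758) = -39/977689284 = -39*1/977689284 = -1/25068956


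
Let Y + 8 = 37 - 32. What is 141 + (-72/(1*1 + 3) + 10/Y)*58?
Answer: -3289/3 ≈ -1096.3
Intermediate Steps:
Y = -3 (Y = -8 + (37 - 32) = -8 + 5 = -3)
141 + (-72/(1*1 + 3) + 10/Y)*58 = 141 + (-72/(1*1 + 3) + 10/(-3))*58 = 141 + (-72/(1 + 3) + 10*(-1/3))*58 = 141 + (-72/4 - 10/3)*58 = 141 + (-72*1/4 - 10/3)*58 = 141 + (-18 - 10/3)*58 = 141 - 64/3*58 = 141 - 3712/3 = -3289/3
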